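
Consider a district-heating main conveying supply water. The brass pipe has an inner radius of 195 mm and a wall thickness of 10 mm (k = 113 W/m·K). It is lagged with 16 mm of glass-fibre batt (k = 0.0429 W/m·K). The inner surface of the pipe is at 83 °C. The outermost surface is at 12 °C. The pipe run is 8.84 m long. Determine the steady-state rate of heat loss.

Q ≈ 2250 W

For a radial system each layer contributes R = ln(r_out/r_in)/(2πkL); films add R = 1/(hA).
R_brass pipe wall = ln(205/195)/(2π×113×8.84) = 7.968×10^-6 K/W
R_glass-fibre batt = ln(221/205)/(2π×0.0429×8.84) = 0.03154 K/W
R_total = 0.03155 K/W
Q = ΔT/R_total = 71/0.03155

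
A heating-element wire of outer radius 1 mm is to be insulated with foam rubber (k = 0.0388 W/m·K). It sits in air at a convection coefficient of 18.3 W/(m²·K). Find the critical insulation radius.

r_cr ≈ 2.12 mm

For a cylinder r_cr = k/h = 0.0388/18.3
r_cr = 2.12 mm; since the bare radius (1 mm) is below r_cr, adding a thin layer of insulation will *increase* heat loss.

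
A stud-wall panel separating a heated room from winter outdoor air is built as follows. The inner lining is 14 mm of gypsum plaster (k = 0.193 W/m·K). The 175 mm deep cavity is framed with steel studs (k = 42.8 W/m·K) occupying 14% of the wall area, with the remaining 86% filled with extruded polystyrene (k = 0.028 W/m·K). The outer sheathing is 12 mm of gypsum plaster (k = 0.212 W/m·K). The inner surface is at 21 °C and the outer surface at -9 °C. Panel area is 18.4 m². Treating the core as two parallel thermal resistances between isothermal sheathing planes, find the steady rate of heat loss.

Q ≈ 3490 W

Sheathing layers in series; stud and cavity paths in parallel between them.
R_inner = 0.014/(0.193×18.4) = 0.003942 K/W
R_stud  = 0.175/(42.8×0.14×18.4) = 0.001587 K/W
R_cav   = 0.175/(0.028×0.86×18.4) = 0.395 K/W
1/R_core = 1/R_stud + 1/R_cav → R_core = 0.001581 K/W
R_outer = 0.012/(0.212×18.4) = 0.003076 K/W
R_total = 0.0086 K/W
Q = ΔT/R_total = 30/0.0086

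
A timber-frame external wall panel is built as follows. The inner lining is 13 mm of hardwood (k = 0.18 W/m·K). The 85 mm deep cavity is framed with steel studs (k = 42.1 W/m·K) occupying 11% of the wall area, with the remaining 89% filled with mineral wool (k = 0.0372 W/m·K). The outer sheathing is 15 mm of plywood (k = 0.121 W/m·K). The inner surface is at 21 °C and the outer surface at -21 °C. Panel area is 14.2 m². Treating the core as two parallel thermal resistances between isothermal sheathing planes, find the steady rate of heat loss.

Q ≈ 2780 W

Sheathing layers in series; stud and cavity paths in parallel between them.
R_inner = 0.013/(0.18×14.2) = 0.005086 K/W
R_stud  = 0.085/(42.1×0.11×14.2) = 0.001293 K/W
R_cav   = 0.085/(0.0372×0.89×14.2) = 0.1808 K/W
1/R_core = 1/R_stud + 1/R_cav → R_core = 0.001283 K/W
R_outer = 0.015/(0.121×14.2) = 0.00873 K/W
R_total = 0.0151 K/W
Q = ΔT/R_total = 42/0.0151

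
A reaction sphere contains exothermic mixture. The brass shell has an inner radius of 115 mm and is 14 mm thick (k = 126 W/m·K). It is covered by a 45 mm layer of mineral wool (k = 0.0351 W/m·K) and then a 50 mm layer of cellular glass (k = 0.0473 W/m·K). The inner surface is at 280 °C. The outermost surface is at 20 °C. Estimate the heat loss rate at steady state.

Q ≈ 38.8 W

Spherical conduction: R = (1/r_in − 1/r_out)/(4πk) per layer; series-sum.
R_brass shell = (1/0.115 − 1/0.129)/(4π×126) = 5.96×10^-4 K/W
R_mineral wool = (1/0.129 − 1/0.174)/(4π×0.0351) = 4.545 K/W
R_cellular glass = (1/0.174 − 1/0.224)/(4π×0.0473) = 2.158 K/W
R_total = 6.704 K/W
Q = ΔT/R_total = 260/6.704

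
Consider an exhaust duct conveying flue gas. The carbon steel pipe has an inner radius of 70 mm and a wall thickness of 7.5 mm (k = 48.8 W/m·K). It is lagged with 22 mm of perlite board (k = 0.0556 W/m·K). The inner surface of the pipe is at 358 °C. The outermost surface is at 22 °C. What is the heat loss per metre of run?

Per-layer cylindrical resistances, series-summed:
R_carbon steel pipe wall = ln(77.5/70)/(2π×48.8×1) = 3.32×10^-4 K/W
R_perlite board = ln(99.5/77.5)/(2π×0.0556×1) = 0.7153 K/W
R_total = 0.7156 K/W
Q = ΔT/R_total = 336/0.7156

q′ ≈ 470 W/m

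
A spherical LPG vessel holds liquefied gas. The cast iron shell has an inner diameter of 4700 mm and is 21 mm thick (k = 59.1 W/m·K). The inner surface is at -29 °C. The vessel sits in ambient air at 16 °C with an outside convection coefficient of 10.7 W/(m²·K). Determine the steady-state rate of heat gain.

Q ≈ 33900 W

For a spherical shell R = (1/r₁ − 1/r₂)/(4πk); film R = 1/(h·4πr²). In series:
R_cast iron shell = (1/2.35 − 1/2.371)/(4π×59.1) = 5.075×10^-6 K/W
R_outer film = 1/(h·4πr_o²) = 1/(10.7×4π×2.371²) = 0.001323 K/W
R_total = 0.001328 K/W
Q = ΔT/R_total = 45/0.001328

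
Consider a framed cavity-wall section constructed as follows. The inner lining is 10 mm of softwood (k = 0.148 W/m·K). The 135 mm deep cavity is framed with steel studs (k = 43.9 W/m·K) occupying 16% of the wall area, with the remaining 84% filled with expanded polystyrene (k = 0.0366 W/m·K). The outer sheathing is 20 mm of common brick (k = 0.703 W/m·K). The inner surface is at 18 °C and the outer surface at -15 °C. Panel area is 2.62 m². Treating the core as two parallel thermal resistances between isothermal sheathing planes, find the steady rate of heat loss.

Q ≈ 751 W

Sheathing layers in series; stud and cavity paths in parallel between them.
R_inner = 0.01/(0.148×2.62) = 0.02579 K/W
R_stud  = 0.135/(43.9×0.16×2.62) = 0.007336 K/W
R_cav   = 0.135/(0.0366×0.84×2.62) = 1.676 K/W
1/R_core = 1/R_stud + 1/R_cav → R_core = 0.007304 K/W
R_outer = 0.02/(0.703×2.62) = 0.01086 K/W
R_total = 0.04395 K/W
Q = ΔT/R_total = 33/0.04395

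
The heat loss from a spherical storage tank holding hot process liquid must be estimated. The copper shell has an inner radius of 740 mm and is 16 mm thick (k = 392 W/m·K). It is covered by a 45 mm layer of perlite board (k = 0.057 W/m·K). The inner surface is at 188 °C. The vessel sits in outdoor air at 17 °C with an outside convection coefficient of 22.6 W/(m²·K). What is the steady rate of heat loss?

Spherical conduction: R = (1/r_in − 1/r_out)/(4πk) per layer; series-sum.
R_copper shell = (1/0.74 − 1/0.756)/(4π×392) = 5.806×10^-6 K/W
R_perlite board = (1/0.756 − 1/0.801)/(4π×0.057) = 0.1037 K/W
R_outer film = 1/(h·4πr_o²) = 1/(22.6×4π×0.801²) = 0.005488 K/W
R_total = 0.1092 K/W
Q = ΔT/R_total = 171/0.1092

Q ≈ 1570 W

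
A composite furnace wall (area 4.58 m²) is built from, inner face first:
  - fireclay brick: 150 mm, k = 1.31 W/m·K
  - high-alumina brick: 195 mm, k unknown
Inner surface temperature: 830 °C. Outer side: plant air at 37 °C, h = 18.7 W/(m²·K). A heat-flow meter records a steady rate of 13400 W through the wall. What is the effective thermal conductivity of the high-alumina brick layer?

Using the resistance-network approach (series):
R_fireclay brick = L/(kA) = 0.15/(1.31×4.58) = 0.025 K/W
R_outer film = 1/(h_o·A) = 1/(18.7×4.58) = 0.01168 K/W
Sum of known resistances R_other = 0.03668 K/W
Total R = ΔT/Q = 793/13400 = 0.05918 K/W
R_high-alumina brick = R_total − R_other = 0.0225 K/W
k = L/(R·A) = 0.195/(0.0225×4.58)

k ≈ 1.89 W/(m·K)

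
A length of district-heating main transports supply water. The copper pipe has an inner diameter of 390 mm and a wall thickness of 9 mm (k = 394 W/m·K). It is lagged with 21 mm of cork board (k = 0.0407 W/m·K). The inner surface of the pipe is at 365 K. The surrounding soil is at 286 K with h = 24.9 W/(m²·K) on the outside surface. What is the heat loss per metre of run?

Treating each annulus and film as a series resistance:
R_copper pipe wall = ln(204/195)/(2π×394×1) = 1.823×10^-5 K/W
R_cork board = ln(225/204)/(2π×0.0407×1) = 0.3831 K/W
R_outer film = 1/(h_o·2πr_oL) = 1/(24.9×2π×0.225×1) = 0.02841 K/W
R_total = 0.4116 K/W
Q = ΔT/R_total = 79/0.4116

q′ ≈ 192 W/m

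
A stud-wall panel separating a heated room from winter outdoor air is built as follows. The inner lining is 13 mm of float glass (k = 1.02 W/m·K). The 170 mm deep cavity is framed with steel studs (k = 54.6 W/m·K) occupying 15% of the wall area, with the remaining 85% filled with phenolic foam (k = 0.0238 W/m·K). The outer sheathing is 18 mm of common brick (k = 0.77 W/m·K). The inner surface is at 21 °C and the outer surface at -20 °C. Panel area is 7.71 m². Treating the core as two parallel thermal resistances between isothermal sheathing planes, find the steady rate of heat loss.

Q ≈ 5560 W

Sheathing layers in series; stud and cavity paths in parallel between them.
R_inner = 0.013/(1.02×7.71) = 0.001653 K/W
R_stud  = 0.17/(54.6×0.15×7.71) = 0.002692 K/W
R_cav   = 0.17/(0.0238×0.85×7.71) = 1.09 K/W
1/R_core = 1/R_stud + 1/R_cav → R_core = 0.002686 K/W
R_outer = 0.018/(0.77×7.71) = 0.003032 K/W
R_total = 0.007371 K/W
Q = ΔT/R_total = 41/0.007371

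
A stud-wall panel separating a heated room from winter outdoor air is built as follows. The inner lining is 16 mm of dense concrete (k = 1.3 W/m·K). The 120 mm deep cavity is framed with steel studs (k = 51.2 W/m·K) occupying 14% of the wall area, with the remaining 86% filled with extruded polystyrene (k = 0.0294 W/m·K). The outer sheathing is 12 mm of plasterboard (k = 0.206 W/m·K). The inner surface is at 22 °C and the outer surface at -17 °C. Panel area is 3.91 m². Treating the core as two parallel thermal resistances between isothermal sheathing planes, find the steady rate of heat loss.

Sheathing layers in series; stud and cavity paths in parallel between them.
R_inner = 0.016/(1.3×3.91) = 0.003148 K/W
R_stud  = 0.12/(51.2×0.14×3.91) = 0.004282 K/W
R_cav   = 0.12/(0.0294×0.86×3.91) = 1.214 K/W
1/R_core = 1/R_stud + 1/R_cav → R_core = 0.004267 K/W
R_outer = 0.012/(0.206×3.91) = 0.0149 K/W
R_total = 0.02231 K/W
Q = ΔT/R_total = 39/0.02231

Q ≈ 1750 W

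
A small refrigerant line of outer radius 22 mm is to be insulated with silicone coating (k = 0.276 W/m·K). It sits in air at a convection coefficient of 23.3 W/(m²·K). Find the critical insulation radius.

r_cr ≈ 11.8 mm

For a cylinder r_cr = k/h = 0.276/23.3
r_cr = 11.8 mm; since the bare radius (22 mm) is above r_cr, any added insulation will reduce heat loss.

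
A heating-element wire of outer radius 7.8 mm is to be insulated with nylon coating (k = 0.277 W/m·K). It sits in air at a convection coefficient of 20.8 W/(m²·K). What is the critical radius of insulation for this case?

r_cr ≈ 13.3 mm

For a cylinder r_cr = k/h = 0.277/20.8
r_cr = 13.3 mm; since the bare radius (7.8 mm) is below r_cr, adding a thin layer of insulation will *increase* heat loss.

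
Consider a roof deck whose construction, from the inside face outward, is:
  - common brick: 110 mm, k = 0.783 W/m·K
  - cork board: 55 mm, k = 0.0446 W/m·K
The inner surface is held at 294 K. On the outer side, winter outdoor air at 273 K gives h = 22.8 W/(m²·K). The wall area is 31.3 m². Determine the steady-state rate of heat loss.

Q ≈ 464 W

Model the wall as resistances in series:
R_common brick = L/(kA) = 0.11/(0.783×31.3) = 0.004488 K/W
R_cork board = L/(kA) = 0.055/(0.0446×31.3) = 0.0394 K/W
R_outer film = 1/(h_o·A) = 1/(22.8×31.3) = 0.001401 K/W
R_total = 0.04529 K/W
Q = ΔT / R_total = 21 / 0.04529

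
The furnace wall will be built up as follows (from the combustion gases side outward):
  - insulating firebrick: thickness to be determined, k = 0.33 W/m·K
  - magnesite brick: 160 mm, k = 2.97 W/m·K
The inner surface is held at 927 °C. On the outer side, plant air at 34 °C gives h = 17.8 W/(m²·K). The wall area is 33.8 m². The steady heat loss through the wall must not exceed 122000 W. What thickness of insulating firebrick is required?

Using the resistance-network approach (series):
R_magnesite brick = L/(kA) = 0.16/(2.97×33.8) = 0.001594 K/W
R_outer film = 1/(h_o·A) = 1/(17.8×33.8) = 0.001662 K/W
Sum of the known resistances R_other = 0.003256 K/W
Required total resistance R_tot = ΔT/Q_allow = 893/122000 = 0.00732 K/W
R_insulating firebrick = R_tot − R_other = 0.004064 K/W
L = R·k·A = 0.004064×0.33×33.8

L ≈ 45.3 mm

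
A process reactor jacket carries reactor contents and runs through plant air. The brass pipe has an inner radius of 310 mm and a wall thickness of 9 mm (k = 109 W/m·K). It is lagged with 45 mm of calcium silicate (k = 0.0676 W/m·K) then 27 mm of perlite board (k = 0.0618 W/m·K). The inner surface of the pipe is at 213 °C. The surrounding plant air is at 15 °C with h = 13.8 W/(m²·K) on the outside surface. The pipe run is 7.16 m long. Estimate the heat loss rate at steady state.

Q ≈ 2700 W

Radial resistances (cylindrical: R_cond = ln(r_o/r_i)/(2πkL), R_conv = 1/(h·2πrL)):
R_brass pipe wall = ln(319/310)/(2π×109×7.16) = 5.836×10^-6 K/W
R_calcium silicate = ln(364/319)/(2π×0.0676×7.16) = 0.04339 K/W
R_perlite board = ln(391/364)/(2π×0.0618×7.16) = 0.02574 K/W
R_outer film = 1/(h_o·2πr_oL) = 1/(13.8×2π×0.391×7.16) = 0.00412 K/W
R_total = 0.07325 K/W
Q = ΔT/R_total = 198/0.07325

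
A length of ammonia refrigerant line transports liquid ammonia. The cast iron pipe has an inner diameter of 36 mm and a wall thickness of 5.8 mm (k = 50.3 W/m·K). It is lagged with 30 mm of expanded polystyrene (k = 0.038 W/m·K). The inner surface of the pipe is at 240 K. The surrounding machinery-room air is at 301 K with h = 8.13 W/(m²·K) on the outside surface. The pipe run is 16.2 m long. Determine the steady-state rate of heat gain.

Q ≈ 261 W

Radial resistances (cylindrical: R_cond = ln(r_o/r_i)/(2πkL), R_conv = 1/(h·2πrL)):
R_cast iron pipe wall = ln(23.8/18)/(2π×50.3×16.2) = 5.455×10^-5 K/W
R_expanded polystyrene = ln(53.8/23.8)/(2π×0.038×16.2) = 0.2109 K/W
R_outer film = 1/(h_o·2πr_oL) = 1/(8.13×2π×0.0538×16.2) = 0.02246 K/W
R_total = 0.2334 K/W
Q = ΔT/R_total = 61/0.2334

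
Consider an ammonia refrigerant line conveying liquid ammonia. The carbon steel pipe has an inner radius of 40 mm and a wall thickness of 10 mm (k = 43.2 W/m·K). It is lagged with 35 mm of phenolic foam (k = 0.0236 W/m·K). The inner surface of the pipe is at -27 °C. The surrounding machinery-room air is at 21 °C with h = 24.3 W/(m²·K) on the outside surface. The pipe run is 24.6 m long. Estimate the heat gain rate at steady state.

Q ≈ 323 W

Radial resistances (cylindrical: R_cond = ln(r_o/r_i)/(2πkL), R_conv = 1/(h·2πrL)):
R_carbon steel pipe wall = ln(50/40)/(2π×43.2×24.6) = 3.342×10^-5 K/W
R_phenolic foam = ln(85/50)/(2π×0.0236×24.6) = 0.1455 K/W
R_outer film = 1/(h_o·2πr_oL) = 1/(24.3×2π×0.085×24.6) = 0.003132 K/W
R_total = 0.1486 K/W
Q = ΔT/R_total = 48/0.1486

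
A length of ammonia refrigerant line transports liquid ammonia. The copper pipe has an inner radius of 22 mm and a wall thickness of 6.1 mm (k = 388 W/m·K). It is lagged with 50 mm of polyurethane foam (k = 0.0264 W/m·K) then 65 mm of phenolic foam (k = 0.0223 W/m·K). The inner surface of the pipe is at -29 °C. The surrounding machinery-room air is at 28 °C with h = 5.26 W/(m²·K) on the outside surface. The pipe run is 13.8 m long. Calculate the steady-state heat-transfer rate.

Q ≈ 73.5 W

For a radial system each layer contributes R = ln(r_out/r_in)/(2πkL); films add R = 1/(hA).
R_copper pipe wall = ln(28.1/22)/(2π×388×13.8) = 7.274×10^-6 K/W
R_polyurethane foam = ln(78.1/28.1)/(2π×0.0264×13.8) = 0.4466 K/W
R_phenolic foam = ln(143.1/78.1)/(2π×0.0223×13.8) = 0.3132 K/W
R_outer film = 1/(h_o·2πr_oL) = 1/(5.26×2π×0.1431×13.8) = 0.01532 K/W
R_total = 0.7751 K/W
Q = ΔT/R_total = 57/0.7751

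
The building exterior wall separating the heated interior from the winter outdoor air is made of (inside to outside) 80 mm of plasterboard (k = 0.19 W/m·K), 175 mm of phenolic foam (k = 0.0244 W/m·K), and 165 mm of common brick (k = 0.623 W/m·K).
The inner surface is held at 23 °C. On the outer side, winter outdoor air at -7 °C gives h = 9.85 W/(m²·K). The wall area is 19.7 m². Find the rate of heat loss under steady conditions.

Q ≈ 74.3 W

Treating each layer as a thermal resistance in series:
R_plasterboard = L/(kA) = 0.08/(0.19×19.7) = 0.02137 K/W
R_phenolic foam = L/(kA) = 0.175/(0.0244×19.7) = 0.3641 K/W
R_common brick = L/(kA) = 0.165/(0.623×19.7) = 0.01344 K/W
R_outer film = 1/(h_o·A) = 1/(9.85×19.7) = 0.005153 K/W
R_total = 0.404 K/W
Q = ΔT / R_total = 30 / 0.404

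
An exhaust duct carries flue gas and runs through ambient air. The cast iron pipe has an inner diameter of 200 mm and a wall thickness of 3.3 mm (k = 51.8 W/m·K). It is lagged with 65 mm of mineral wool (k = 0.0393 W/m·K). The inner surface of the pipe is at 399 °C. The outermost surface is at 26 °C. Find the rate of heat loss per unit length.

q′ ≈ 189 W/m

Per-layer cylindrical resistances, series-summed:
R_cast iron pipe wall = ln(103.3/100)/(2π×51.8×1) = 9.976×10^-5 K/W
R_mineral wool = ln(168.3/103.3)/(2π×0.0393×1) = 1.977 K/W
R_total = 1.977 K/W
Q = ΔT/R_total = 373/1.977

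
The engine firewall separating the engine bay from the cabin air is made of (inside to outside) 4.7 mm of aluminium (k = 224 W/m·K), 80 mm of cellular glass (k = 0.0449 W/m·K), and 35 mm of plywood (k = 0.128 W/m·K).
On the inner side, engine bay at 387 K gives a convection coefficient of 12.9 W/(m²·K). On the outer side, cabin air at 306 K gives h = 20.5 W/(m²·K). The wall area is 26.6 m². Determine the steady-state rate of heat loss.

Q ≈ 988 W

Thermal resistances in series:
R_inner film = 1/(h_i·A) = 1/(12.9×26.6) = 0.002914 K/W
R_aluminium = L/(kA) = 0.0047/(224×26.6) = 7.888×10^-7 K/W
R_cellular glass = L/(kA) = 0.08/(0.0449×26.6) = 0.06698 K/W
R_plywood = L/(kA) = 0.035/(0.128×26.6) = 0.01028 K/W
R_outer film = 1/(h_o·A) = 1/(20.5×26.6) = 0.001834 K/W
R_total = 0.08201 K/W
Q = ΔT / R_total = 81 / 0.08201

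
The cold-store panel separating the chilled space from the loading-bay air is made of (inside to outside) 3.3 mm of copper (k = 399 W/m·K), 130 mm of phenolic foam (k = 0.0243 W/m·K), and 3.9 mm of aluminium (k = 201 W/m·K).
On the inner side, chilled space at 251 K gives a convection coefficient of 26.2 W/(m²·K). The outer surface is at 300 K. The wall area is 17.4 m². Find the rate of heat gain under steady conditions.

Series thermal resistances:
R_inner film = 1/(h_i·A) = 1/(26.2×17.4) = 0.002194 K/W
R_copper = L/(kA) = 0.0033/(399×17.4) = 4.753×10^-7 K/W
R_phenolic foam = L/(kA) = 0.13/(0.0243×17.4) = 0.3075 K/W
R_aluminium = L/(kA) = 0.0039/(201×17.4) = 1.115×10^-6 K/W
R_total = 0.3097 K/W
Q = ΔT / R_total = 49 / 0.3097

Q ≈ 158 W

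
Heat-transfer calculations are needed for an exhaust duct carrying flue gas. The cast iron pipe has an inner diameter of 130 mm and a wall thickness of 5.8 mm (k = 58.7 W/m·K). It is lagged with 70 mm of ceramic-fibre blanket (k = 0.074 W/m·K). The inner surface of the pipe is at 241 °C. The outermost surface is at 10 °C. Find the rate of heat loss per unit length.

q′ ≈ 156 W/m

Radial resistances (cylindrical: R_cond = ln(r_o/r_i)/(2πkL), R_conv = 1/(h·2πrL)):
R_cast iron pipe wall = ln(70.8/65)/(2π×58.7×1) = 2.317×10^-4 K/W
R_ceramic-fibre blanket = ln(140.8/70.8)/(2π×0.074×1) = 1.479 K/W
R_total = 1.479 K/W
Q = ΔT/R_total = 231/1.479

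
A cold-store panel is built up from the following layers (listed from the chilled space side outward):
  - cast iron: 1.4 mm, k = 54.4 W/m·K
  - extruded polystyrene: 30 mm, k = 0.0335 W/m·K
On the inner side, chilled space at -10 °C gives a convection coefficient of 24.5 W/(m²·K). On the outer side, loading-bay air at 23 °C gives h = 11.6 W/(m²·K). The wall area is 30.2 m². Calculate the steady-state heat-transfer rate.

Series thermal resistances:
R_inner film = 1/(h_i·A) = 1/(24.5×30.2) = 0.001352 K/W
R_cast iron = L/(kA) = 0.0014/(54.4×30.2) = 8.522×10^-7 K/W
R_extruded polystyrene = L/(kA) = 0.03/(0.0335×30.2) = 0.02965 K/W
R_outer film = 1/(h_o·A) = 1/(11.6×30.2) = 0.002855 K/W
R_total = 0.03386 K/W
Q = ΔT / R_total = 33 / 0.03386

Q ≈ 975 W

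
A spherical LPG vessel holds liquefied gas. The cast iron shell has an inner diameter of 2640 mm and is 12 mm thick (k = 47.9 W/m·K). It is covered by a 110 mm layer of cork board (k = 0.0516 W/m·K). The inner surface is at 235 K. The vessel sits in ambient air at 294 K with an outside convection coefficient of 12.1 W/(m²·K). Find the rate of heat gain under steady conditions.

Q ≈ 645 W

Spherical conduction: R = (1/r_in − 1/r_out)/(4πk) per layer; series-sum.
R_cast iron shell = (1/1.32 − 1/1.332)/(4π×47.9) = 1.134×10^-5 K/W
R_cork board = (1/1.332 − 1/1.442)/(4π×0.0516) = 0.08832 K/W
R_outer film = 1/(h·4πr_o²) = 1/(12.1×4π×1.442²) = 0.003163 K/W
R_total = 0.0915 K/W
Q = ΔT/R_total = 59/0.0915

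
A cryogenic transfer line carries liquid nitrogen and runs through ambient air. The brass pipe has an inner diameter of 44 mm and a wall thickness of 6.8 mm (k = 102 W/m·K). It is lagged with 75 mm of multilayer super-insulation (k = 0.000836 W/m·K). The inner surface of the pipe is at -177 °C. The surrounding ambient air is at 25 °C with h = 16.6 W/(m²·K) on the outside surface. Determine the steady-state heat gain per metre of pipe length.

For a radial system each layer contributes R = ln(r_out/r_in)/(2πkL); films add R = 1/(hA).
R_brass pipe wall = ln(28.8/22)/(2π×102×1) = 4.203×10^-4 K/W
R_multilayer super-insulation = ln(103.8/28.8)/(2π×0.000836×1) = 244.1 K/W
R_outer film = 1/(h_o·2πr_oL) = 1/(16.6×2π×0.1038×1) = 0.09237 K/W
R_total = 244.2 K/W
Q = ΔT/R_total = 202/244.2

q′ ≈ 0.827 W/m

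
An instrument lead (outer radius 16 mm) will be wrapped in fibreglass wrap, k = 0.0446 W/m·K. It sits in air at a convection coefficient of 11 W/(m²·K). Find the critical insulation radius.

For a cylinder r_cr = k/h = 0.0446/11
r_cr = 4.05 mm; since the bare radius (16 mm) is above r_cr, any added insulation will reduce heat loss.

r_cr ≈ 4.05 mm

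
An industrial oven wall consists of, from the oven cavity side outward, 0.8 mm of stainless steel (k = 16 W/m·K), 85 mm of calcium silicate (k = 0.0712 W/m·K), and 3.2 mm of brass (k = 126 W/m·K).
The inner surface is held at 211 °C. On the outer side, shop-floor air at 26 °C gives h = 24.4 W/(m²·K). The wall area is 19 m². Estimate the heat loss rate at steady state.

Series thermal resistances:
R_stainless steel = L/(kA) = 0.0008/(16×19) = 2.632×10^-6 K/W
R_calcium silicate = L/(kA) = 0.085/(0.0712×19) = 0.06283 K/W
R_brass = L/(kA) = 0.0032/(126×19) = 1.337×10^-6 K/W
R_outer film = 1/(h_o·A) = 1/(24.4×19) = 0.002157 K/W
R_total = 0.06499 K/W
Q = ΔT / R_total = 185 / 0.06499

Q ≈ 2850 W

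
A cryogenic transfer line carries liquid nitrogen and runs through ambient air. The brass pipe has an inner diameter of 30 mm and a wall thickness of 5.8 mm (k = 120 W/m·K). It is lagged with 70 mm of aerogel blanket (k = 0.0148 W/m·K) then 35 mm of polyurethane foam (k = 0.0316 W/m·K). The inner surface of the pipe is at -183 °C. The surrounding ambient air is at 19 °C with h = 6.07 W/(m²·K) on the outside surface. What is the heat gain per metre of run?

Per-layer cylindrical resistances, series-summed:
R_brass pipe wall = ln(20.8/15)/(2π×120×1) = 4.336×10^-4 K/W
R_aerogel blanket = ln(90.8/20.8)/(2π×0.0148×1) = 15.85 K/W
R_polyurethane foam = ln(125.8/90.8)/(2π×0.0316×1) = 1.642 K/W
R_outer film = 1/(h_o·2πr_oL) = 1/(6.07×2π×0.1258×1) = 0.2084 K/W
R_total = 17.7 K/W
Q = ΔT/R_total = 202/17.7

q′ ≈ 11.4 W/m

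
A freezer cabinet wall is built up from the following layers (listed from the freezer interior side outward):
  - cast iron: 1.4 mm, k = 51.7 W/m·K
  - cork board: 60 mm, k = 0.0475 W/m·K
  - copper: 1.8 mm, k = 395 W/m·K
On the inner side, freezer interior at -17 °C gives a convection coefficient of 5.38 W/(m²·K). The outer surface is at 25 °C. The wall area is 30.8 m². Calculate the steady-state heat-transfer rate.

Q ≈ 893 W

Thermal resistances in series:
R_inner film = 1/(h_i·A) = 1/(5.38×30.8) = 0.006035 K/W
R_cast iron = L/(kA) = 0.0014/(51.7×30.8) = 8.792×10^-7 K/W
R_cork board = L/(kA) = 0.06/(0.0475×30.8) = 0.04101 K/W
R_copper = L/(kA) = 0.0018/(395×30.8) = 1.48×10^-7 K/W
R_total = 0.04705 K/W
Q = ΔT / R_total = 42 / 0.04705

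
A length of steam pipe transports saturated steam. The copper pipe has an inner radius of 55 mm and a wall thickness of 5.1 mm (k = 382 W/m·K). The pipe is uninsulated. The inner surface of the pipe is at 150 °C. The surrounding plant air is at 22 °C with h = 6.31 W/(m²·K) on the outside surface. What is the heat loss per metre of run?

q′ ≈ 305 W/m

Treating each annulus and film as a series resistance:
R_copper pipe wall = ln(60.1/55)/(2π×382×1) = 3.695×10^-5 K/W
R_outer film = 1/(h_o·2πr_oL) = 1/(6.31×2π×0.0601×1) = 0.4197 K/W
R_total = 0.4197 K/W
Q = ΔT/R_total = 128/0.4197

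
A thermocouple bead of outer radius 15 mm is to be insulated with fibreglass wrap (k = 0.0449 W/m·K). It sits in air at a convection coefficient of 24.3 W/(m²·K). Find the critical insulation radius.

r_cr ≈ 3.7 mm

For a sphere r_cr = 2k/h = 2×0.0449/24.3
r_cr = 3.7 mm; since the bare radius (15 mm) is above r_cr, any added insulation will reduce heat loss.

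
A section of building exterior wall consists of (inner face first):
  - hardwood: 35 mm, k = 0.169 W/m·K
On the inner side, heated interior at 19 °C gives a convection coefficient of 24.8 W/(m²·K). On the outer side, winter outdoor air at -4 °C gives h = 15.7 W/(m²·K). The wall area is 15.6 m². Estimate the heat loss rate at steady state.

Q ≈ 1150 W

Treating each layer as a thermal resistance in series:
R_inner film = 1/(h_i·A) = 1/(24.8×15.6) = 0.002585 K/W
R_hardwood = L/(kA) = 0.035/(0.169×15.6) = 0.01328 K/W
R_outer film = 1/(h_o·A) = 1/(15.7×15.6) = 0.004083 K/W
R_total = 0.01994 K/W
Q = ΔT / R_total = 23 / 0.01994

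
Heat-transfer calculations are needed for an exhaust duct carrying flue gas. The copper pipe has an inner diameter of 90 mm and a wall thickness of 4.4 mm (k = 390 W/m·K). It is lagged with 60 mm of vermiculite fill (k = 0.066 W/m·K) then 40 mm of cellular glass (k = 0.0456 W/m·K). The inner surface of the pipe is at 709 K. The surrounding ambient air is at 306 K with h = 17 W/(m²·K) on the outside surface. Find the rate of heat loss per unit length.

For a radial system each layer contributes R = ln(r_out/r_in)/(2πkL); films add R = 1/(hA).
R_copper pipe wall = ln(49.4/45)/(2π×390×1) = 3.807×10^-5 K/W
R_vermiculite fill = ln(109.4/49.4)/(2π×0.066×1) = 1.917 K/W
R_cellular glass = ln(149.4/109.4)/(2π×0.0456×1) = 1.088 K/W
R_outer film = 1/(h_o·2πr_oL) = 1/(17×2π×0.1494×1) = 0.06266 K/W
R_total = 3.068 K/W
Q = ΔT/R_total = 403/3.068

q′ ≈ 131 W/m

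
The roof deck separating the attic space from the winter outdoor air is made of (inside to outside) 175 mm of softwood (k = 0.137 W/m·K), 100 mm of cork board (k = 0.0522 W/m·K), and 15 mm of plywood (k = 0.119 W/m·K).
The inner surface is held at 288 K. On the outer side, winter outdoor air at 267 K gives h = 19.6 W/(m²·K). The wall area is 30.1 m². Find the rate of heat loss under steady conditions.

Q ≈ 188 W

Thermal resistances in series:
R_softwood = L/(kA) = 0.175/(0.137×30.1) = 0.04244 K/W
R_cork board = L/(kA) = 0.1/(0.0522×30.1) = 0.06364 K/W
R_plywood = L/(kA) = 0.015/(0.119×30.1) = 0.004188 K/W
R_outer film = 1/(h_o·A) = 1/(19.6×30.1) = 0.001695 K/W
R_total = 0.112 K/W
Q = ΔT / R_total = 21 / 0.112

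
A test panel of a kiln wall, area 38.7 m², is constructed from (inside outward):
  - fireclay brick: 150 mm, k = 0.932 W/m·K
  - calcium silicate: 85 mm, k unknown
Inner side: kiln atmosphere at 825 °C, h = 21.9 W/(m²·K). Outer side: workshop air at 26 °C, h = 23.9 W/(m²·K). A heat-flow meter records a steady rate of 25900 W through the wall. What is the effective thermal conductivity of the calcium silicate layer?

k ≈ 0.0899 W/(m·K)

Using the resistance-network approach (series):
R_inner film = 1/(h_i·A) = 1/(21.9×38.7) = 0.00118 K/W
R_fireclay brick = L/(kA) = 0.15/(0.932×38.7) = 0.004159 K/W
R_outer film = 1/(h_o·A) = 1/(23.9×38.7) = 0.001081 K/W
Sum of known resistances R_other = 0.00642 K/W
Total R = ΔT/Q = 799/25900 = 0.03085 K/W
R_calcium silicate = R_total − R_other = 0.02443 K/W
k = L/(R·A) = 0.085/(0.02443×38.7)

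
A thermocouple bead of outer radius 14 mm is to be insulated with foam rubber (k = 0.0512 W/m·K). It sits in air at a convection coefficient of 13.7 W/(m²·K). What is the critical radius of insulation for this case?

r_cr ≈ 7.47 mm

For a sphere r_cr = 2k/h = 2×0.0512/13.7
r_cr = 7.47 mm; since the bare radius (14 mm) is above r_cr, any added insulation will reduce heat loss.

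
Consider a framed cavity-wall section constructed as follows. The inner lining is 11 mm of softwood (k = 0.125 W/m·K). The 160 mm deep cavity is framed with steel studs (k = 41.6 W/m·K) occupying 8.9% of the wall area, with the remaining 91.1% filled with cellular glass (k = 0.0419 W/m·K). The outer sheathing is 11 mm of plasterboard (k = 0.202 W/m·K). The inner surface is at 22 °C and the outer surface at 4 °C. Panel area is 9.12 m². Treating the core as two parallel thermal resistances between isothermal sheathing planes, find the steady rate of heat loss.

Sheathing layers in series; stud and cavity paths in parallel between them.
R_inner = 0.011/(0.125×9.12) = 0.009649 K/W
R_stud  = 0.16/(41.6×0.089×9.12) = 0.004739 K/W
R_cav   = 0.16/(0.0419×0.911×9.12) = 0.4596 K/W
1/R_core = 1/R_stud + 1/R_cav → R_core = 0.00469 K/W
R_outer = 0.011/(0.202×9.12) = 0.005971 K/W
R_total = 0.02031 K/W
Q = ΔT/R_total = 18/0.02031

Q ≈ 886 W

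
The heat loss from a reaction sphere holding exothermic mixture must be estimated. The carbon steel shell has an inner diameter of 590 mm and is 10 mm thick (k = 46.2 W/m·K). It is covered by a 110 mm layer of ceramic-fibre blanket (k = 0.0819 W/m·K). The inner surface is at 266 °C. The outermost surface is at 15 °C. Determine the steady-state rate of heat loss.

Q ≈ 297 W

For a spherical shell R = (1/r₁ − 1/r₂)/(4πk); film R = 1/(h·4πr²). In series:
R_carbon steel shell = (1/0.295 − 1/0.305)/(4π×46.2) = 1.914×10^-4 K/W
R_ceramic-fibre blanket = (1/0.305 − 1/0.415)/(4π×0.0819) = 0.8444 K/W
R_total = 0.8446 K/W
Q = ΔT/R_total = 251/0.8446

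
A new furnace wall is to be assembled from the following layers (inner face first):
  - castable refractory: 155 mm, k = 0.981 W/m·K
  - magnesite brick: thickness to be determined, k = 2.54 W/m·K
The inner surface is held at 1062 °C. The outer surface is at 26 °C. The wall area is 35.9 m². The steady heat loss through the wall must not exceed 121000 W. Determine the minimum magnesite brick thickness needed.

Thermal resistances in series:
R_castable refractory = L/(kA) = 0.155/(0.981×35.9) = 0.004401 K/W
Sum of the known resistances R_other = 0.004401 K/W
Required total resistance R_tot = ΔT/Q_allow = 1036/121000 = 0.008562 K/W
R_magnesite brick = R_tot − R_other = 0.004161 K/W
L = R·k·A = 0.004161×2.54×35.9

L ≈ 379 mm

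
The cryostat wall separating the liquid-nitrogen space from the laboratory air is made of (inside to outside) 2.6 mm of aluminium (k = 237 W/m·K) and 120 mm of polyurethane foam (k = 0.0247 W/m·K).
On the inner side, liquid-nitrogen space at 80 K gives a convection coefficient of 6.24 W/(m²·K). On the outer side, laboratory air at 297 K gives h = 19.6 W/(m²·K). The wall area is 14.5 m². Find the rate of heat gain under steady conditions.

Thermal resistances in series:
R_inner film = 1/(h_i·A) = 1/(6.24×14.5) = 0.01105 K/W
R_aluminium = L/(kA) = 0.0026/(237×14.5) = 7.566×10^-7 K/W
R_polyurethane foam = L/(kA) = 0.12/(0.0247×14.5) = 0.3351 K/W
R_outer film = 1/(h_o·A) = 1/(19.6×14.5) = 0.003519 K/W
R_total = 0.3496 K/W
Q = ΔT / R_total = 217 / 0.3496

Q ≈ 621 W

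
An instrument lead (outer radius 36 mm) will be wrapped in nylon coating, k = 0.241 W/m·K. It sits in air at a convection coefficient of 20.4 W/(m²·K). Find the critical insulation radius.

r_cr ≈ 11.8 mm

For a cylinder r_cr = k/h = 0.241/20.4
r_cr = 11.8 mm; since the bare radius (36 mm) is above r_cr, any added insulation will reduce heat loss.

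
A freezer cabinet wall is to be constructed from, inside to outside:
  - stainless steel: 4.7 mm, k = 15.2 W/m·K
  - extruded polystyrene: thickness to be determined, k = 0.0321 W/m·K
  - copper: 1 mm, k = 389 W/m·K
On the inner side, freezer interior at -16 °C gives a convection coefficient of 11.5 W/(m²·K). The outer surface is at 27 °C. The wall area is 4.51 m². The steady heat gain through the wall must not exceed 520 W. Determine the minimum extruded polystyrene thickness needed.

Thermal resistances in series:
R_inner film = 1/(h_i·A) = 1/(11.5×4.51) = 0.01928 K/W
R_stainless steel = L/(kA) = 0.0047/(15.2×4.51) = 6.856×10^-5 K/W
R_copper = L/(kA) = 0.001/(389×4.51) = 5.7×10^-7 K/W
Sum of the known resistances R_other = 0.01935 K/W
Required total resistance R_tot = ΔT/Q_allow = 43/520 = 0.08269 K/W
R_extruded polystyrene = R_tot − R_other = 0.06334 K/W
L = R·k·A = 0.06334×0.0321×4.51

L ≈ 9.17 mm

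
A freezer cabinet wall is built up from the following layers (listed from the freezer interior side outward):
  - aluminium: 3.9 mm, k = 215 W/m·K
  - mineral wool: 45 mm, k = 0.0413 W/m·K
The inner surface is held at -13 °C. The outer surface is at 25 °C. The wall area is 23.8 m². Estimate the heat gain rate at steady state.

Using the resistance-network approach (series):
R_aluminium = L/(kA) = 0.0039/(215×23.8) = 7.622×10^-7 K/W
R_mineral wool = L/(kA) = 0.045/(0.0413×23.8) = 0.04578 K/W
R_total = 0.04578 K/W
Q = ΔT / R_total = 38 / 0.04578

Q ≈ 830 W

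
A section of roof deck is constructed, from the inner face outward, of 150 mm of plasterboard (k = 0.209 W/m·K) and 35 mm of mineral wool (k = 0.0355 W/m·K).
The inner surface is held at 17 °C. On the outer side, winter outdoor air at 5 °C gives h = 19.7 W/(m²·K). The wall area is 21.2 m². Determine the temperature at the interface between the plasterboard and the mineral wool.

T ≈ 12.1 °C

Series thermal resistances:
R_plasterboard = L/(kA) = 0.15/(0.209×21.2) = 0.03385 K/W
R_mineral wool = L/(kA) = 0.035/(0.0355×21.2) = 0.04651 K/W
R_outer film = 1/(h_o·A) = 1/(19.7×21.2) = 0.002394 K/W
R_total = 0.08275 K/W;  Q = ΔT/R_total = 12/0.08275 = 145 W
T_interface = T_inner − Q·ΣR(inner→interface) = 17 − 145×0.03385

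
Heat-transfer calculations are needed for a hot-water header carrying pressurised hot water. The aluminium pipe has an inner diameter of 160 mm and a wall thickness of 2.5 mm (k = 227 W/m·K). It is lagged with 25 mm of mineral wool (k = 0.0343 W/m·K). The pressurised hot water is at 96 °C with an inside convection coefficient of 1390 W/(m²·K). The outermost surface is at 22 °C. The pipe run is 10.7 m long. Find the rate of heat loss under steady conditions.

Cylindrical conduction, so R = ln(r₂/r₁)/(2πkL) per layer, in series:
R_inner film = 1/(h_i·2πr₁L) = 1/(1390×2π×0.08×10.7) = 1.338×10^-4 K/W
R_aluminium pipe wall = ln(82.5/80)/(2π×227×10.7) = 2.016×10^-6 K/W
R_mineral wool = ln(107.5/82.5)/(2π×0.0343×10.7) = 0.1148 K/W
R_total = 0.1149 K/W
Q = ΔT/R_total = 74/0.1149

Q ≈ 644 W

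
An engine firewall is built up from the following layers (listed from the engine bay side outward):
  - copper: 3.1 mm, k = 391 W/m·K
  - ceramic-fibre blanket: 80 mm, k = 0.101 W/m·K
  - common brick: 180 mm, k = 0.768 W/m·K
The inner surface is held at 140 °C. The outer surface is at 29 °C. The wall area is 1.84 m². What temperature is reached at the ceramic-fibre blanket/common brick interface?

Series thermal resistances:
R_copper = L/(kA) = 0.0031/(391×1.84) = 4.309×10^-6 K/W
R_ceramic-fibre blanket = L/(kA) = 0.08/(0.101×1.84) = 0.4305 K/W
R_common brick = L/(kA) = 0.18/(0.768×1.84) = 0.1274 K/W
R_total = 0.5579 K/W;  Q = ΔT/R_total = 111/0.5579 = 199 W
T_interface = T_inner − Q·ΣR(inner→interface) = 140 − 199×0.4305

T ≈ 54.3 °C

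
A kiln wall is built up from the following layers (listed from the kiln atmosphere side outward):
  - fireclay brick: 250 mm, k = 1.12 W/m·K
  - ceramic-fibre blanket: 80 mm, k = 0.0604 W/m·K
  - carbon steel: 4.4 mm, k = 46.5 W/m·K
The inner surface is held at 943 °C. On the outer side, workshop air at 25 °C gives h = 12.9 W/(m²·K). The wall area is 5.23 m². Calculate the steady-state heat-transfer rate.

Using the resistance-network approach (series):
R_fireclay brick = L/(kA) = 0.25/(1.12×5.23) = 0.04268 K/W
R_ceramic-fibre blanket = L/(kA) = 0.08/(0.0604×5.23) = 0.2533 K/W
R_carbon steel = L/(kA) = 0.0044/(46.5×5.23) = 1.809×10^-5 K/W
R_outer film = 1/(h_o·A) = 1/(12.9×5.23) = 0.01482 K/W
R_total = 0.3108 K/W
Q = ΔT / R_total = 918 / 0.3108

Q ≈ 2950 W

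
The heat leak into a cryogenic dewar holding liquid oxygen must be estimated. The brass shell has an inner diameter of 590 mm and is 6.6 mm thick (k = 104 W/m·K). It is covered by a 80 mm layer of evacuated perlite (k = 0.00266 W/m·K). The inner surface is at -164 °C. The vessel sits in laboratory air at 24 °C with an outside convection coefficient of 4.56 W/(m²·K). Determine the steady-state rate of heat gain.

Each spherical layer contributes R = (1/r_i − 1/r_o)/(4πk):
R_brass shell = (1/0.295 − 1/0.3016)/(4π×104) = 5.676×10^-5 K/W
R_evacuated perlite = (1/0.3016 − 1/0.3816)/(4π×0.00266) = 20.79 K/W
R_outer film = 1/(h·4πr_o²) = 1/(4.56×4π×0.3816²) = 0.1198 K/W
R_total = 20.91 K/W
Q = ΔT/R_total = 188/20.91

Q ≈ 8.99 W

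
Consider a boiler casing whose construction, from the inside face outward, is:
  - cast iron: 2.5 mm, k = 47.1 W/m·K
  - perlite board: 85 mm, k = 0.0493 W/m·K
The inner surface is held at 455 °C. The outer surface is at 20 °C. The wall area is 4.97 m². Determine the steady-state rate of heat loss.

Model the wall as resistances in series:
R_cast iron = L/(kA) = 0.0025/(47.1×4.97) = 1.068×10^-5 K/W
R_perlite board = L/(kA) = 0.085/(0.0493×4.97) = 0.3469 K/W
R_total = 0.3469 K/W
Q = ΔT / R_total = 435 / 0.3469

Q ≈ 1250 W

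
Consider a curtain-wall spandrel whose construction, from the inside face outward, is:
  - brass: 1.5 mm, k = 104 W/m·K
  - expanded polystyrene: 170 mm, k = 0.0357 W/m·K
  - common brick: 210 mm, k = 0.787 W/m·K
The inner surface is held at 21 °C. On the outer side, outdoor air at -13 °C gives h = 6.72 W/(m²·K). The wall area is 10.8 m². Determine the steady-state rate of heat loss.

Using the resistance-network approach (series):
R_brass = L/(kA) = 0.0015/(104×10.8) = 1.335×10^-6 K/W
R_expanded polystyrene = L/(kA) = 0.17/(0.0357×10.8) = 0.4409 K/W
R_common brick = L/(kA) = 0.21/(0.787×10.8) = 0.02471 K/W
R_outer film = 1/(h_o·A) = 1/(6.72×10.8) = 0.01378 K/W
R_total = 0.4794 K/W
Q = ΔT / R_total = 34 / 0.4794

Q ≈ 70.9 W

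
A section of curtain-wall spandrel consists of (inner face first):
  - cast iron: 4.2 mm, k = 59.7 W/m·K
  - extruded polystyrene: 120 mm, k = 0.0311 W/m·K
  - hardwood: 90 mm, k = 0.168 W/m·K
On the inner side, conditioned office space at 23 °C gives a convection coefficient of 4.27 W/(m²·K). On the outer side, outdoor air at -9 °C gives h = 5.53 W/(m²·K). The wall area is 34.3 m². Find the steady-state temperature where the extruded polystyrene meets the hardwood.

Using the resistance-network approach (series):
R_inner film = 1/(h_i·A) = 1/(4.27×34.3) = 0.006828 K/W
R_cast iron = L/(kA) = 0.0042/(59.7×34.3) = 2.051×10^-6 K/W
R_extruded polystyrene = L/(kA) = 0.12/(0.0311×34.3) = 0.1125 K/W
R_hardwood = L/(kA) = 0.09/(0.168×34.3) = 0.01562 K/W
R_outer film = 1/(h_o·A) = 1/(5.53×34.3) = 0.005272 K/W
R_total = 0.1402 K/W;  Q = ΔT/R_total = 32/0.1402 = 228.2 W
T_interface = T_inner − Q·ΣR(inner→interface) = 23 − 228×0.1193

T ≈ -4.23 °C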